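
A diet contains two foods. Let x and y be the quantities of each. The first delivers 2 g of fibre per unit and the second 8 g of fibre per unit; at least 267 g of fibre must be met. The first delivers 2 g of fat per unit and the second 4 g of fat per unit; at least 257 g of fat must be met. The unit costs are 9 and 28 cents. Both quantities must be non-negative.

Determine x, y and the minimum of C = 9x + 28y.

x = 247/2, y = 5/2, minimum C = 2363/2

Corner points and C = 9x + 28y:
  (0, 257/4) → C = 1799
  (267/2, 0) → C = 2403/2
  (247/2, 5/2) → C = 2363/2
The feasible region is unbounded (it extends along (0, 1), (1, 0)), but C strictly increases along every unbounded feasible direction, so there is no improving ray and the minimum is attained at a vertex.

The binding constraints are 2x + 8y = 267 and 2x + 4y = 257.
Solving simultaneously gives x = 247/2, y = 5/2.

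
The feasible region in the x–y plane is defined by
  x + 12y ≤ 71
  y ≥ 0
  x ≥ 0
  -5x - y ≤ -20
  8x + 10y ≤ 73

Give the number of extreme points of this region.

The feasible vertices (each the meet of two boundaries and inside every other half-plane) are:
  (4, 0)
  (73/8, 0)
  (127/42, 205/42)

3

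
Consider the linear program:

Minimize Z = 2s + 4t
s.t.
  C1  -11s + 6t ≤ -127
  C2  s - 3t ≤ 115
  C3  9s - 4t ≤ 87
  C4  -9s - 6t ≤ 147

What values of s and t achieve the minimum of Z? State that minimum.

s = -11/15, t = -117/5, minimum Z = -1426/15

Vertices and Z = 2s + 4t:
  (7/5, -93/5) → Z = -358/5
  (-1, -23) → Z = -94
  (-11/15, -117/5) → Z = -1426/15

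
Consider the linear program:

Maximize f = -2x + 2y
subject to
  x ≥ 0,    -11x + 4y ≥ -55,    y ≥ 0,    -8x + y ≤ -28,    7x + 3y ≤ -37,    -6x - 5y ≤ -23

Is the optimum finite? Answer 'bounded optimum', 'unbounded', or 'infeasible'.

The boundaries -11x + 4y = -55 and y = 0 meet at (5, 0), but that point violates 7x + 3y ≤ -37. Every candidate vertex is excluded by some other constraint, so the feasible region is empty.

infeasible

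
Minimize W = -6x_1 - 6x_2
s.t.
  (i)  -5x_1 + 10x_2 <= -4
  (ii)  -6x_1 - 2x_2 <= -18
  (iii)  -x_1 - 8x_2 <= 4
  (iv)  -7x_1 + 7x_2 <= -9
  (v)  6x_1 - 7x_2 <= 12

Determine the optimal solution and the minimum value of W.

x_1 = 92/25, x_2 = 36/25, minimum W = -768/25

Extreme points and W = -6x_1 - 6x_2:
  (94/35, 33/35) → W = -762/35
  (92/25, 36/25) → W = -768/25
  (25/9, 2/3) → W = -62/3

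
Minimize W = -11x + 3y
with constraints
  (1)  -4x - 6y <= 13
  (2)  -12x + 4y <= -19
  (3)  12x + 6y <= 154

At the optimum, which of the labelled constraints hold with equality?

(1) and (3)

Vertices and W = -11x + 3y:
  (31/44, -29/11) → W = -689/44
  (167/8, -193/12) → W = -2223/8
  (73/12, 27/2) → W = -317/12

The minimum is at (167/8, -193/12). Substituting into each constraint, equality holds for (1) and (3); the remaining constraints have slack.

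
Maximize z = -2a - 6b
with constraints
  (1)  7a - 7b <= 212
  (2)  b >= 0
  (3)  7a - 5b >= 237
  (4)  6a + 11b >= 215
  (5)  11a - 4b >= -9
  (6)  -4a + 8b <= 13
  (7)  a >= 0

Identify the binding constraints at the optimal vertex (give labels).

Vertices and z = -2a - 6b:
  (599/14, 25/2) → z = -1124/7
  (1787/28, 939/28) → z = -2302/7
  (1961/36, 1039/36) → z = -2539/9

The maximum is at (599/14, 25/2). Substituting into each constraint, equality holds for (1) and (3); the remaining constraints have slack.

(1) and (3)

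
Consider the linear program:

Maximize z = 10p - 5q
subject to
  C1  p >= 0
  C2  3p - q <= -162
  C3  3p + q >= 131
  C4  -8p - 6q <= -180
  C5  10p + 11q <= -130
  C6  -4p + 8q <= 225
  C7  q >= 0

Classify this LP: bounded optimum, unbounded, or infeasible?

infeasible

The boundaries -4p + 8q = 225 and q = 0 meet at (-225/4, 0), but that point violates p ≥ 0. Every candidate vertex is excluded by some other constraint, so the feasible region is empty.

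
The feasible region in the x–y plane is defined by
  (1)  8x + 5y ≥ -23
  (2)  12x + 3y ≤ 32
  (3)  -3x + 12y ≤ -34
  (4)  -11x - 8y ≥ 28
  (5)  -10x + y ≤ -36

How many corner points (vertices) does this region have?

4

Pairwise boundary intersections that survive every other constraint:
  (229/36, -133/9)
  (157/58, -259/29)
  (340/63, -688/63)
  (20/7, -52/7)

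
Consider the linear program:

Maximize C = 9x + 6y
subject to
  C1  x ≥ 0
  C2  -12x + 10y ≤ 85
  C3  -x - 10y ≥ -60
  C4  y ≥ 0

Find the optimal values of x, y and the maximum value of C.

Extreme points and C = 9x + 6y:
  (0, 6) → C = 36
  (0, 0) → C = 0
  (60, 0) → C = 540

The binding constraints are -x - 10y = -60 and y = 0.
Solving simultaneously gives x = 60, y = 0.

x = 60, y = 0, maximum C = 540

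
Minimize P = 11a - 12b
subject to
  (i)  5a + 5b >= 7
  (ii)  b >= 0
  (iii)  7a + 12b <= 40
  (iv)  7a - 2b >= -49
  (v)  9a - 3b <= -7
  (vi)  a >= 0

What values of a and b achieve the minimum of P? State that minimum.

a = 0, b = 10/3, minimum P = -40

Corner points and P = 11a - 12b:
  (12/43, 409/129) → P = -1504/43
  (0, 10/3) → P = -40
  (0, 7/3) → P = -28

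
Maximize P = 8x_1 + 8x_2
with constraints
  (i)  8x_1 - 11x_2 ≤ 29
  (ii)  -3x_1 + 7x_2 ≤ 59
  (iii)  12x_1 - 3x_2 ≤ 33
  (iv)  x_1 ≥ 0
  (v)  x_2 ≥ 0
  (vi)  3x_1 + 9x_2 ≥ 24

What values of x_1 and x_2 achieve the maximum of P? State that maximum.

Feasible corners and P = 8x_1 + 8x_2:
  (136/25, 269/25) → P = 648/5
  (0, 59/7) → P = 472/7
  (41/13, 21/13) → P = 496/13
  (0, 8/3) → P = 64/3

The optimum lies where -3x_1 + 7x_2 = 59 and 12x_1 - 3x_2 = 33.
Solving simultaneously gives x_1 = 136/25, x_2 = 269/25.

x_1 = 136/25, x_2 = 269/25, maximum P = 648/5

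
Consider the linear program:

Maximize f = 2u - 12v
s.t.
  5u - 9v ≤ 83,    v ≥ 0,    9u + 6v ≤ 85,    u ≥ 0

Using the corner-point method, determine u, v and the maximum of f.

Extreme points and f = 2u - 12v:
  (85/9, 0) → f = 170/9
  (0, 0) → f = 0
  (0, 85/6) → f = -170

u = 85/9, v = 0, maximum f = 170/9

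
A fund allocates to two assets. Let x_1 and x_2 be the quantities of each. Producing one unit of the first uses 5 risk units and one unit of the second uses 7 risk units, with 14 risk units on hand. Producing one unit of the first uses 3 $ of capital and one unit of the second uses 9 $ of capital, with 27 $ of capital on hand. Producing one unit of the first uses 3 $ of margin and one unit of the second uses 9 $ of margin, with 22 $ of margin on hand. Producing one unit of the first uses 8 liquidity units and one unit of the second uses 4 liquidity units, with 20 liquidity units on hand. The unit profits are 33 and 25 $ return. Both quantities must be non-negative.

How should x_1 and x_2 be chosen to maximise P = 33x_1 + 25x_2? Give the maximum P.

x_1 = 7/3, x_2 = 1/3, maximum P = 256/3

Feasible corners and P = 33x_1 + 25x_2:
  (0, 0) → P = 0
  (0, 2) → P = 50
  (5/2, 0) → P = 165/2
  (7/3, 1/3) → P = 256/3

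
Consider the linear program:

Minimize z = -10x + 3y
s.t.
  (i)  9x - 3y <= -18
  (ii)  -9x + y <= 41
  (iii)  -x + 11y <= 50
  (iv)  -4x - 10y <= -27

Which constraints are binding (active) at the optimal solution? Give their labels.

Extreme points and z = -10x + 3y:
  (-1/2, 9/2) → z = 37/2
  (-33/34, 105/34) → z = 645/34
  (-203/54, 227/54) → z = 2711/54

The minimum is at (-1/2, 9/2). Substituting into each constraint, equality holds for (i) and (iii); the remaining constraints have slack.

(i) and (iii)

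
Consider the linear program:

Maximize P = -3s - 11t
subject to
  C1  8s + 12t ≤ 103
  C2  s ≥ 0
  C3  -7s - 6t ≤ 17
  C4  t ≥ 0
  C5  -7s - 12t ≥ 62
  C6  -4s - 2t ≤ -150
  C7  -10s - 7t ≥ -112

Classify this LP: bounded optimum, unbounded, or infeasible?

infeasible

The boundaries -4s - 2t = -150 and -10s - 7t = -112 meet at (413/4, -263/2), but that point violates -7s - 6t ≤ 17. Every candidate vertex is excluded by some other constraint, so the feasible region is empty.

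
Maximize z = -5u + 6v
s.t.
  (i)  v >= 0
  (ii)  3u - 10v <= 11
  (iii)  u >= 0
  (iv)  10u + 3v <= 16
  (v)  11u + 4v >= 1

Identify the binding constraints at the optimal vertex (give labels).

(iii) and (iv)

Vertices and z = -5u + 6v:
  (8/5, 0) → z = -8
  (1/11, 0) → z = -5/11
  (0, 16/3) → z = 32
  (0, 1/4) → z = 3/2

The maximum is at (0, 16/3). Substituting into each constraint, equality holds for (iii) and (iv); the remaining constraints have slack.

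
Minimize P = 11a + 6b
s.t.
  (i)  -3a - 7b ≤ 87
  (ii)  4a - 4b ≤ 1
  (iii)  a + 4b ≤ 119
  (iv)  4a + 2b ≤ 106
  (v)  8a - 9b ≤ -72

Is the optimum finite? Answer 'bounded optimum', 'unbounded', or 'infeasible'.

Extreme points and P = 11a + 6b:
  (-1181/5, 444/5) → P = -10327/5
  (-1287/83, -480/83) → P = -17037/83
  (93/7, 185/7) → P = 2133/7
  (405/26, 284/13) → P = 7863/26
The feasible region has finitely many vertices and no improving ray; the minimum is -10327/5 at (-1181/5, 444/5).

bounded optimum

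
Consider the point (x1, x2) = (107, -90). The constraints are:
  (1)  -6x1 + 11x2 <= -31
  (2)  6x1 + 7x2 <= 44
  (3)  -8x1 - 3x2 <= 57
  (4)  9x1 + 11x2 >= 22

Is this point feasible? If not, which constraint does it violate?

not feasible — violates (4)

Constraint (4): 9x1 + 11x2 = -27, which is not ≥ 22. All other constraints are satisfied.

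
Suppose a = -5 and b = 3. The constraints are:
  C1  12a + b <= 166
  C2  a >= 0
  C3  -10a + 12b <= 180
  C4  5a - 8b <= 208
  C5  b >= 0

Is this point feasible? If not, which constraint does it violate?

not feasible — violates C2

Constraint C2: a = -5, which is not ≥ 0. All other constraints are satisfied.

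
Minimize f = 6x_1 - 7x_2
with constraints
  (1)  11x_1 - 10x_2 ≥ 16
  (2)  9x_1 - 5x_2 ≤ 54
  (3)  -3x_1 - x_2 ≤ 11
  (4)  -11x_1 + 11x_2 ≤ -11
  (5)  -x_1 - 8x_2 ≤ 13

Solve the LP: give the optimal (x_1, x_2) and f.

x_1 = 49/4, x_2 = 45/4, minimum f = -21/4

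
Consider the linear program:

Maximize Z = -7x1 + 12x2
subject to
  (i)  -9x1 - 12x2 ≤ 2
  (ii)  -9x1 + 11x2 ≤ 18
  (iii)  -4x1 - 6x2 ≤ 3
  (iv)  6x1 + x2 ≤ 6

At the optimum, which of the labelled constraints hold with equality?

(ii) and (iv)

Vertices and Z = -7x1 + 12x2:
  (-238/207, 16/23) → Z = 3394/207
  (74/63, -22/21) → Z = -1310/63
  (16/25, 54/25) → Z = 536/25

The maximum is at (16/25, 54/25). Substituting into each constraint, equality holds for (ii) and (iv); the remaining constraints have slack.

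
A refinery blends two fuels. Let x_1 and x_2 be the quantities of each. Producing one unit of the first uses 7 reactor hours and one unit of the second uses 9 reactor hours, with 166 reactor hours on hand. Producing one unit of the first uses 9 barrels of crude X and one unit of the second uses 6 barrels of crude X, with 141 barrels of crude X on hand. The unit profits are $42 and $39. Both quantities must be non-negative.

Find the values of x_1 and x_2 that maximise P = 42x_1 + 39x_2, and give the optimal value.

x_1 = 7, x_2 = 13, maximum P = 801

Vertices and P = 42x_1 + 39x_2:
  (0, 0) → P = 0
  (0, 166/9) → P = 2158/3
  (47/3, 0) → P = 658
  (7, 13) → P = 801

At the optimal vertex, 7x_1 + 9x_2 = 166 and 9x_1 + 6x_2 = 141.
Solving simultaneously gives x_1 = 7, x_2 = 13.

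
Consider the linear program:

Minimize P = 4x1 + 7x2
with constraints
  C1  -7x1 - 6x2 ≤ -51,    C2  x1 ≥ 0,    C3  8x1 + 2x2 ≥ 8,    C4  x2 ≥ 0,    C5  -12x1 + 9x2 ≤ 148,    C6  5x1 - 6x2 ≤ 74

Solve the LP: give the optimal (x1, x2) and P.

Corner points and P = 4x1 + 7x2:
  (0, 17/2) → P = 119/2
  (51/7, 0) → P = 204/7
  (0, 148/9) → P = 1036/9
  (74/5, 0) → P = 296/5
The feasible region is unbounded (it extends along (6, 5), (3, 4)), but P strictly increases along every unbounded feasible direction, so there is no improving ray and the minimum is attained at a vertex.

x1 = 51/7, x2 = 0, minimum P = 204/7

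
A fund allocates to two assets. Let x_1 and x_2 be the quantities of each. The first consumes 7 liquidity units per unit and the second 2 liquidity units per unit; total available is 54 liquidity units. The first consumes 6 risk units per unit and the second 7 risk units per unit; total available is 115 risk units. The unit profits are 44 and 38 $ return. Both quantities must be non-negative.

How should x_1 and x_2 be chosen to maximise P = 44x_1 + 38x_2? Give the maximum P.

x_1 = 4, x_2 = 13, maximum P = 670

Feasible corners and P = 44x_1 + 38x_2:
  (0, 0) → P = 0
  (0, 115/7) → P = 4370/7
  (54/7, 0) → P = 2376/7
  (4, 13) → P = 670

The optimum lies where 7x_1 + 2x_2 = 54 and 6x_1 + 7x_2 = 115.
Solving simultaneously gives x_1 = 4, x_2 = 13.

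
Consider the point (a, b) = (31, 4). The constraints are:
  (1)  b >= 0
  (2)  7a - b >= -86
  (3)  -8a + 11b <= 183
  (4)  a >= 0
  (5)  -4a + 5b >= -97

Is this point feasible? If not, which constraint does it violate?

Constraint (5): -4a + 5b = -104, which is not ≥ -97. All other constraints are satisfied.

not feasible — violates (5)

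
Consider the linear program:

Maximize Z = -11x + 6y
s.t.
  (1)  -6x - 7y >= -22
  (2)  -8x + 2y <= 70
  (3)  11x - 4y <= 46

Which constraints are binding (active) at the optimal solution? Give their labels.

(1) and (2)

Extreme points and Z = -11x + 6y:
  (-223/34, 149/17) → Z = 4241/34
  (410/101, -34/101) → Z = -4714/101
  (-186/5, -569/5) → Z = -1368/5

The maximum is at (-223/34, 149/17). Substituting into each constraint, equality holds for (1) and (2); the remaining constraints have slack.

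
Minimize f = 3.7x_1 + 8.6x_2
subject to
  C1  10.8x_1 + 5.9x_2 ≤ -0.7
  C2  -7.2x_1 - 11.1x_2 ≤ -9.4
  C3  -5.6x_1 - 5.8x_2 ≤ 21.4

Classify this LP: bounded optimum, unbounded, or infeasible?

bounded optimum

Corner points and f = 3.7x_1 + 8.6x_2:
  (-6323/7740, 296/215) → f = 136493/15480
  (-859/60, 152/15) → f = 34.175
The feasible region has finitely many vertices and no improving ray; the minimum is 136493/15480 at (-6323/7740, 296/215).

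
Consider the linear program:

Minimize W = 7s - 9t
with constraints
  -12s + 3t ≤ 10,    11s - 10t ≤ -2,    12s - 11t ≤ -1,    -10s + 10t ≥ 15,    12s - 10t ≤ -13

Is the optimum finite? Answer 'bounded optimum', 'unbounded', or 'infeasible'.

unbounded

From the feasible point (-11/18, 8/9), moving in the direction (3, 12) keeps every constraint satisfied while W decreases without bound.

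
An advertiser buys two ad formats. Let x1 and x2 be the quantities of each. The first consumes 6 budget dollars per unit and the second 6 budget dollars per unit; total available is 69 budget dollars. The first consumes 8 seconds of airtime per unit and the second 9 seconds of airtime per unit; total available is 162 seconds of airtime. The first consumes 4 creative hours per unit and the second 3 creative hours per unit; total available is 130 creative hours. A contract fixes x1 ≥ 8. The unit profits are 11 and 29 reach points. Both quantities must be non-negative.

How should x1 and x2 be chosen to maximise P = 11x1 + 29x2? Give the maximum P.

Extreme points and P = 11x1 + 29x2:
  (23/2, 0) → P = 253/2
  (8, 0) → P = 88
  (8, 7/2) → P = 379/2

The binding constraints are 6x1 + 6x2 = 69 and x1 = 8.
Solving simultaneously gives x1 = 8, x2 = 7/2.

x1 = 8, x2 = 7/2, maximum P = 379/2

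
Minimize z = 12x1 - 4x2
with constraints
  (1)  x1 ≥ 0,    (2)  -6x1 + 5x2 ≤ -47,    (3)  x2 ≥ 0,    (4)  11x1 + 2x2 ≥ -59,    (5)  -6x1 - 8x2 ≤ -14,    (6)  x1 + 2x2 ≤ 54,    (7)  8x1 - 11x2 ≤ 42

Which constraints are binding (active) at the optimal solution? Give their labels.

(2) and (7)

Corner points and z = 12x1 - 4x2:
  (364/17, 277/17) → z = 3260/17
  (307/26, 62/13) → z = 1594/13
  (226/9, 130/9) → z = 2192/9

The minimum is at (307/26, 62/13). Substituting into each constraint, equality holds for (2) and (7); the remaining constraints have slack.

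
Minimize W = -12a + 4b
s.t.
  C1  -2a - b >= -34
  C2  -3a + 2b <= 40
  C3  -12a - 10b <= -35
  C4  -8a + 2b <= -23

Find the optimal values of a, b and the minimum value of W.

Extreme points and W = -12a + 4b:
  (305/8, -169/4) → W = -1253/2
  (91/12, 113/6) → W = -47/3
  (75/26, 1/26) → W = -448/13

At the optimal vertex, -2a - b = -34 and -12a - 10b = -35.
Solving simultaneously gives a = 305/8, b = -169/4.

a = 305/8, b = -169/4, minimum W = -1253/2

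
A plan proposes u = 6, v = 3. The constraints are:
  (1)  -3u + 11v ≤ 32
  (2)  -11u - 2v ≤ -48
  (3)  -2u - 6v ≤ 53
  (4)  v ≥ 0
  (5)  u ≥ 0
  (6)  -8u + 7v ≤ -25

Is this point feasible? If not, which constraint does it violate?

feasible

(1): 15 ≤ 32 ✓
(2): -72 ≤ -48 ✓
(3): -30 ≤ 53 ✓
(4): 3 ≥ 0 ✓
(5): 6 ≥ 0 ✓
(6): -27 ≤ -25 ✓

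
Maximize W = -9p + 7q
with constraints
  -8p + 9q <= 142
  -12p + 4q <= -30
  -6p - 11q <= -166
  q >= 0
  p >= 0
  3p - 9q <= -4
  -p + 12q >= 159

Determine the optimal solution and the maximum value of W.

Corner points and W = -9p + 7q:
  (419/38, 486/19) → W = 3033/38
  (249/35, 969/70) → W = 2301/70
  (461/9, 473/27) → W = -9136/27
The feasible region is unbounded (it extends along (3, 1), (9, 8)), but W strictly decreases along every unbounded feasible direction, so there is no improving ray and the maximum is attained at a vertex.

p = 419/38, q = 486/19, maximum W = 3033/38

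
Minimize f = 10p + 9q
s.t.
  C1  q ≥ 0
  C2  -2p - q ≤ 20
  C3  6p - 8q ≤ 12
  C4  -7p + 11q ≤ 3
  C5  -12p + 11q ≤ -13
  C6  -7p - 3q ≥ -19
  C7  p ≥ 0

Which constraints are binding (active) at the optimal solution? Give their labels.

C1 and C5

Vertices and f = 10p + 9q:
  (2, 0) → f = 20
  (13/12, 0) → f = 65/6
  (94/37, 15/37) → f = 1075/37
  (248/113, 137/113) → f = 3713/113

The minimum is at (13/12, 0). Substituting into each constraint, equality holds for C1 and C5; the remaining constraints have slack.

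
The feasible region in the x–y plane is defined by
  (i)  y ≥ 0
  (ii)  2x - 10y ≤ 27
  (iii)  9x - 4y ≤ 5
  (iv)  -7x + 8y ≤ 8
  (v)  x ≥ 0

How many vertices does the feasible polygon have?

Pairwise boundary intersections that survive every other constraint:
  (5/9, 0)
  (0, 0)
  (18/11, 107/44)
  (0, 1)

4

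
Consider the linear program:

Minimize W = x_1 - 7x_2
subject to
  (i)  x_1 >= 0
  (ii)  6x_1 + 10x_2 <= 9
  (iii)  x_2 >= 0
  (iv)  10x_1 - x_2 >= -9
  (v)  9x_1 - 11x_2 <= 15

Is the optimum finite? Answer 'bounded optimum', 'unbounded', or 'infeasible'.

Feasible corners and W = x_1 - 7x_2:
  (0, 9/10) → W = -63/10
  (0, 0) → W = 0
  (3/2, 0) → W = 3/2
The feasible region has finitely many vertices and no improving ray; the minimum is -63/10 at (0, 9/10).

bounded optimum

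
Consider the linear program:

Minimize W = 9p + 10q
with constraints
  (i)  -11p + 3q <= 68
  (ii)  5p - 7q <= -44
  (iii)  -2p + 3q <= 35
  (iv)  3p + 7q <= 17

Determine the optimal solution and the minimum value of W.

At the optimal vertex, -11p + 3q = 68 and 5p - 7q = -44.
Solving simultaneously gives p = -172/31, q = 72/31.

p = -172/31, q = 72/31, minimum W = -828/31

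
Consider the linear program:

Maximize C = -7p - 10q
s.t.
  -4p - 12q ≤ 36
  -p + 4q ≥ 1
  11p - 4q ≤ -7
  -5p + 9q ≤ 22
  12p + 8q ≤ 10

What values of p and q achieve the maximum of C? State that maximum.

p = -49/8, q = -23/24, maximum C = 1259/24

Extreme points and C = -7p - 10q:
  (-39/7, -8/7) → C = 353/7
  (-49/8, -23/24) → C = 1259/24
  (-3/5, 1/10) → C = 16/5
  (-2/17, 97/68) → C = -457/34
  (-43/74, 157/74) → C = -1269/74

The optimum lies where -4p - 12q = 36 and -5p + 9q = 22.
Solving simultaneously gives p = -49/8, q = -23/24.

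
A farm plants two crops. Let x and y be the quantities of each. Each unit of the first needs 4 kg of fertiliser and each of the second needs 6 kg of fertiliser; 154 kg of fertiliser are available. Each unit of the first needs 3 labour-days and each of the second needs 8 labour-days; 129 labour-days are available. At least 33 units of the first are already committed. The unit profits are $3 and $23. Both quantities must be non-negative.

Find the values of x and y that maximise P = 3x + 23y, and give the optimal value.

Corner points and P = 3x + 23y:
  (77/2, 0) → P = 231/2
  (33, 0) → P = 99
  (33, 11/3) → P = 550/3

x = 33, y = 11/3, maximum P = 550/3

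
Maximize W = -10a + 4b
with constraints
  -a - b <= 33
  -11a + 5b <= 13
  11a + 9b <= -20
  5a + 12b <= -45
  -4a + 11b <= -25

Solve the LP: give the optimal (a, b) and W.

Vertices and W = -10a + 4b:
  (-89/8, -175/8) → W = 95/4
  (277/2, -343/2) → W = -2071
  (-268/101, -327/101) → W = 1372/101
  (55/29, -395/87) → W = -3230/87
  (-195/103, -305/103) → W = 730/103

a = -89/8, b = -175/8, maximum W = 95/4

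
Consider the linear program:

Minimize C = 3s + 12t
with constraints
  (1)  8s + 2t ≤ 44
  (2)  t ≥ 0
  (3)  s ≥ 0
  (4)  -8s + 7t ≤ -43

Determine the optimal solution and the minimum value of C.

s = 43/8, t = 0, minimum C = 129/8

Vertices and C = 3s + 12t:
  (11/2, 0) → C = 33/2
  (197/36, 1/9) → C = 71/4
  (43/8, 0) → C = 129/8

The optimum lies where t = 0 and -8s + 7t = -43.
Solving simultaneously gives s = 43/8, t = 0.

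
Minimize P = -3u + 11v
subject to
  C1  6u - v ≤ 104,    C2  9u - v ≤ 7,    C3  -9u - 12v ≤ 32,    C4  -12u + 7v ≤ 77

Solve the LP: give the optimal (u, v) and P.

u = 4/9, v = -3, minimum P = -103/3

Corner points and P = -3u + 11v:
  (4/9, -3) → P = -103/3
  (42/17, 259/17) → P = 2723/17
  (-1148/207, 103/69) → P = 2281/69

The binding constraints are 9u - v = 7 and -9u - 12v = 32.
Solving simultaneously gives u = 4/9, v = -3.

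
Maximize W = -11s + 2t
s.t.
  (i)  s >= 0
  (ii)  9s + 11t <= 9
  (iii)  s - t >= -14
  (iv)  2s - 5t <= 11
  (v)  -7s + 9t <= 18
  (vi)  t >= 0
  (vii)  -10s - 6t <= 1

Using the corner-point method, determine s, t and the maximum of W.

s = 0, t = 9/11, maximum W = 18/11

The optimum lies where s = 0 and 9s + 11t = 9.
Solving simultaneously gives s = 0, t = 9/11.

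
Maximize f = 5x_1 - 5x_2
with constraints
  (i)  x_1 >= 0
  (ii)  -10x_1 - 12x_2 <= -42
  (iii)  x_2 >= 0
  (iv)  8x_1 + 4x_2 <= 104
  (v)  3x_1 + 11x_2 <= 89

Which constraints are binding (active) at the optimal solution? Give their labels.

(iii) and (iv)

Extreme points and f = 5x_1 - 5x_2:
  (0, 7/2) → f = -35/2
  (0, 89/11) → f = -445/11
  (21/5, 0) → f = 21
  (13, 0) → f = 65
  (197/19, 100/19) → f = 485/19

The maximum is at (13, 0). Substituting into each constraint, equality holds for (iii) and (iv); the remaining constraints have slack.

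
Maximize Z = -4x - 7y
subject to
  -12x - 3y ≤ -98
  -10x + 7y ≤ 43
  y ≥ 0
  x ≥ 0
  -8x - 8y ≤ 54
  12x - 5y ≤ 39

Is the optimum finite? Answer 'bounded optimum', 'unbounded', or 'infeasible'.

Feasible corners and Z = -4x - 7y:
  (557/114, 748/57) → Z = -6350/57
  (607/96, 59/8) → Z = -923/12
  (244/17, 453/17) → Z = -4147/17
The feasible region has finitely many vertices and no improving ray; the maximum is -923/12 at (607/96, 59/8).

bounded optimum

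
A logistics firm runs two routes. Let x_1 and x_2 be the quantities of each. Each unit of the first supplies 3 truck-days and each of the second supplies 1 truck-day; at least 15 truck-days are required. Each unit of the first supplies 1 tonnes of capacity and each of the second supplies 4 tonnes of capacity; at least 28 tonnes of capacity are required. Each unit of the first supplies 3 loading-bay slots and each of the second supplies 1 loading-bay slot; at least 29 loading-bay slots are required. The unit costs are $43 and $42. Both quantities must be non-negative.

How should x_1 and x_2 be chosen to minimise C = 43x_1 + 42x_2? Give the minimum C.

Feasible corners and C = 43x_1 + 42x_2:
  (0, 29) → C = 1218
  (28, 0) → C = 1204
  (8, 5) → C = 554
The feasible region is unbounded (it extends along (0, 1), (1, 0)), but C strictly increases along every unbounded feasible direction, so there is no improving ray and the minimum is attained at a vertex.

At the optimal vertex, x_1 + 4x_2 = 28 and 3x_1 + x_2 = 29.
Solving simultaneously gives x_1 = 8, x_2 = 5.

x_1 = 8, x_2 = 5, minimum C = 554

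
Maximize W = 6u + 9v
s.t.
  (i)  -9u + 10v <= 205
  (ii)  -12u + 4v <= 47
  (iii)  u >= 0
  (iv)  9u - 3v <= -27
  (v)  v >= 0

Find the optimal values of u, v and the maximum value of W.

Feasible corners and W = 6u + 9v:
  (25/6, 97/4) → W = 973/4
  (115/21, 178/7) → W = 1832/7
  (0, 47/4) → W = 423/4
  (0, 9) → W = 81

u = 115/21, v = 178/7, maximum W = 1832/7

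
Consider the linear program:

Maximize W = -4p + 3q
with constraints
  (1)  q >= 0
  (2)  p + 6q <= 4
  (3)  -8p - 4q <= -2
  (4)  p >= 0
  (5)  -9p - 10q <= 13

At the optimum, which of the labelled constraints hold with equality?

Corner points and W = -4p + 3q:
  (4, 0) → W = -16
  (1/4, 0) → W = -1
  (0, 2/3) → W = 2
  (0, 1/2) → W = 3/2

The maximum is at (0, 2/3). Substituting into each constraint, equality holds for (2) and (4); the remaining constraints have slack.

(2) and (4)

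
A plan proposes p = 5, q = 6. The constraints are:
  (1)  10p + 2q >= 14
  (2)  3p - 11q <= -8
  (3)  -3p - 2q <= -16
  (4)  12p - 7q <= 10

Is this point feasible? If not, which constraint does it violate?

Constraint (4): 12p - 7q = 18, which is not ≤ 10. All other constraints are satisfied.

not feasible — violates (4)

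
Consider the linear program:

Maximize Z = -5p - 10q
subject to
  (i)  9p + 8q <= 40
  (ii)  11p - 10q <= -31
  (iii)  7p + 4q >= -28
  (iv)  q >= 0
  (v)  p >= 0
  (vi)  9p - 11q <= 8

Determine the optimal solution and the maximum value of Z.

Vertices and Z = -5p - 10q:
  (76/89, 719/178) → Z = -3975/89
  (0, 5) → Z = -50
  (0, 31/10) → Z = -31

p = 0, q = 31/10, maximum Z = -31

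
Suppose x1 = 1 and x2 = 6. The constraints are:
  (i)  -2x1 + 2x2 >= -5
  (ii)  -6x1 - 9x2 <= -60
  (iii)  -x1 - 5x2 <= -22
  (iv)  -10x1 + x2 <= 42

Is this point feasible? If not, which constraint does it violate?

(i): 10 ≥ -5 ✓
(ii): -60 ≤ -60 ✓
(iii): -31 ≤ -22 ✓
(iv): -4 ≤ 42 ✓

feasible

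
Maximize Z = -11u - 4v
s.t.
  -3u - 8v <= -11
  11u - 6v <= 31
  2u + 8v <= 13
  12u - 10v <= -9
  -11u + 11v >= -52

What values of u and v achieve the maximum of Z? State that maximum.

u = -2, v = 17/8, maximum Z = 27/2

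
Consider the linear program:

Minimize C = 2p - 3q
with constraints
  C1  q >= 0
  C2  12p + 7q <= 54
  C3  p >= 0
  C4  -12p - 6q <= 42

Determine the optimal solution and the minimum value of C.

p = 0, q = 54/7, minimum C = -162/7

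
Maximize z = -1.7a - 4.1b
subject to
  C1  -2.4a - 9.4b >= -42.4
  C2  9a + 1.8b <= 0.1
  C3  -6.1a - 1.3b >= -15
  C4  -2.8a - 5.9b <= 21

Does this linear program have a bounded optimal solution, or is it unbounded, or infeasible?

Corner points and z = -1.7a - 4.1b:
  (-3769/4014, 3178/669) → z = -143543/8028
  (-11189/304, 1057/76) → z = 3373/608
  (3839/4806, -9464/2403) → z = 142157/9612
The feasible region has finitely many vertices and no improving ray; the maximum is 142157/9612 at (3839/4806, -9464/2403).

bounded optimum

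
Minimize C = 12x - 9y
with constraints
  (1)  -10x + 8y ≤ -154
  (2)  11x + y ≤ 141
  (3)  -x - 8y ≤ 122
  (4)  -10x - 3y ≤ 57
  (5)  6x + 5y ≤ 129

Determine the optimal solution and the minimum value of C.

x = 32/11, y = -687/44, minimum C = 7719/44

Corner points and C = 12x - 9y:
  (641/49, -142/49) → C = 8970/49
  (32/11, -687/44) → C = 7719/44
  (1250/87, -1483/87) → C = 9449/29

At the optimal vertex, -10x + 8y = -154 and -x - 8y = 122.
Solving simultaneously gives x = 32/11, y = -687/44.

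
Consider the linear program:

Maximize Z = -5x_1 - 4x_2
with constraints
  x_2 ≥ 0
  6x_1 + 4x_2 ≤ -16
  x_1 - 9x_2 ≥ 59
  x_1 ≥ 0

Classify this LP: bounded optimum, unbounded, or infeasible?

infeasible

The boundaries x_2 = 0 and x_1 - 9x_2 = 59 meet at (59, 0), but that point violates 6x_1 + 4x_2 ≤ -16. Every candidate vertex is excluded by some other constraint, so the feasible region is empty.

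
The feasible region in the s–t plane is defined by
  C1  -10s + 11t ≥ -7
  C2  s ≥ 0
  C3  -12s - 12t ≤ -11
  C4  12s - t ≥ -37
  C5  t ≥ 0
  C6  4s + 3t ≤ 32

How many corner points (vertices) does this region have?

Pairwise boundary intersections that survive every other constraint:
  (205/252, 13/126)
  (373/74, 146/37)
  (0, 11/12)
  (0, 32/3)

4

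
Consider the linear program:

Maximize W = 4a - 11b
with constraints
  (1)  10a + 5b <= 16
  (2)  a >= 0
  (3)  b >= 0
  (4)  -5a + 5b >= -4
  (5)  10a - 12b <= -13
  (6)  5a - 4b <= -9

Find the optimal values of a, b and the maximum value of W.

Corner points and W = 4a - 11b:
  (0, 16/5) → W = -176/5
  (19/65, 34/13) → W = -138/5
  (0, 9/4) → W = -99/4

The binding constraints are a = 0 and 5a - 4b = -9.
Solving simultaneously gives a = 0, b = 9/4.

a = 0, b = 9/4, maximum W = -99/4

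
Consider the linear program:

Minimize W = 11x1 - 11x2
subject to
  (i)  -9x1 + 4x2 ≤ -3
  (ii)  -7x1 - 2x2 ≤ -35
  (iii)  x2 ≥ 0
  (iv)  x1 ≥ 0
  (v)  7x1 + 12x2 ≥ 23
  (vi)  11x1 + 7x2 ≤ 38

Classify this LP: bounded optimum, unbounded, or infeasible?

The boundaries -9x1 + 4x2 = -3 and -7x1 - 2x2 = -35 meet at (73/23, 147/23), but that point violates 11x1 + 7x2 ≤ 38. Every candidate vertex is excluded by some other constraint, so the feasible region is empty.

infeasible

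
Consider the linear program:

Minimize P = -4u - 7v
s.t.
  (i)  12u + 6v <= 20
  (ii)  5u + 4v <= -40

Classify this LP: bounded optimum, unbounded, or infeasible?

From the feasible point (160/9, -290/9), moving in the direction (-4, 5) keeps every constraint satisfied while P decreases without bound.

unbounded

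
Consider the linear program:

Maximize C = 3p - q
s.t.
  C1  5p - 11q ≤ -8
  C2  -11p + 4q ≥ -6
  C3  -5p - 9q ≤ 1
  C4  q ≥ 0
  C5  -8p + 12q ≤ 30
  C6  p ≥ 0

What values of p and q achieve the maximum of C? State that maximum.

Feasible corners and C = 3p - q:
  (98/101, 118/101) → C = 176/101
  (0, 8/11) → C = -8/11
  (48/25, 189/50) → C = 99/50
  (0, 5/2) → C = -5/2

At the optimal vertex, -11p + 4q = -6 and -8p + 12q = 30.
Solving simultaneously gives p = 48/25, q = 189/50.

p = 48/25, q = 189/50, maximum C = 99/50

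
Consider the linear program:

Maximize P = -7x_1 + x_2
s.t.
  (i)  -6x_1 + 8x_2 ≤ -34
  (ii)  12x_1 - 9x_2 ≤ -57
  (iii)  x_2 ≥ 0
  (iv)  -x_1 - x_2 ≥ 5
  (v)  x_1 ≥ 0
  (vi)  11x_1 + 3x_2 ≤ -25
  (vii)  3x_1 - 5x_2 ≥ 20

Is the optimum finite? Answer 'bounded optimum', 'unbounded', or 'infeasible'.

infeasible

The boundaries 11x_1 + 3x_2 = -25 and 3x_1 - 5x_2 = 20 meet at (-65/64, -295/64), but that point violates -6x_1 + 8x_2 ≤ -34. Every candidate vertex is excluded by some other constraint, so the feasible region is empty.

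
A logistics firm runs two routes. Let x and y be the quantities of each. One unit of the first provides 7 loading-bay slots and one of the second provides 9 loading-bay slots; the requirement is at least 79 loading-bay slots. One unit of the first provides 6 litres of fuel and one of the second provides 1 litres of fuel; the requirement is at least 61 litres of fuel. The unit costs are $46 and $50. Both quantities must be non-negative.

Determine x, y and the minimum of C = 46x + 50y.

x = 10, y = 1, minimum C = 510

Vertices and C = 46x + 50y:
  (0, 61) → C = 3050
  (79/7, 0) → C = 3634/7
  (10, 1) → C = 510
The feasible region is unbounded (it extends along (0, 1), (1, 0)), but C strictly increases along every unbounded feasible direction, so there is no improving ray and the minimum is attained at a vertex.

The optimum lies where 7x + 9y = 79 and 6x + y = 61.
Solving simultaneously gives x = 10, y = 1.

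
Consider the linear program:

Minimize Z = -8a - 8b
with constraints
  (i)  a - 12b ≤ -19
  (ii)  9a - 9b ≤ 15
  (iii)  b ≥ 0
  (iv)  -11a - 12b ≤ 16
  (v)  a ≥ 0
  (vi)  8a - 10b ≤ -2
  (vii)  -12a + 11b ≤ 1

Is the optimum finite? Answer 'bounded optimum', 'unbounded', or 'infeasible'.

From the feasible point (83/43, 75/43), moving in the direction (9, 9) keeps every constraint satisfied while Z decreases without bound.

unbounded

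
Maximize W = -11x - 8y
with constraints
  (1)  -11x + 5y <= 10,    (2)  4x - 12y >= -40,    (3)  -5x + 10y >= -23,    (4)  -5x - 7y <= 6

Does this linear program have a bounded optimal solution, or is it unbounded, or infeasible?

Extreme points and W = -11x - 8y:
  (5/7, 25/7) → W = -255/7
  (-50/51, -8/51) → W = 614/51
  (169/5, 73/5) → W = -2443/5
  (101/85, -29/17) → W = 49/85
The feasible region has finitely many vertices and no improving ray; the maximum is 614/51 at (-50/51, -8/51).

bounded optimum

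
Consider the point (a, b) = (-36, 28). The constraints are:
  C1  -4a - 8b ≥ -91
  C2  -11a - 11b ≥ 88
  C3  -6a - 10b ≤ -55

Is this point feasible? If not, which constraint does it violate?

feasible

C1: -80 ≥ -91 ✓
C2: 88 ≥ 88 ✓
C3: -64 ≤ -55 ✓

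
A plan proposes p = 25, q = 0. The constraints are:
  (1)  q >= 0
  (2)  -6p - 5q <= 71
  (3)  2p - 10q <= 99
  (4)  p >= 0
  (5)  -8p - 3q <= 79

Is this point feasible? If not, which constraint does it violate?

(1): 0 ≥ 0 ✓
(2): -150 ≤ 71 ✓
(3): 50 ≤ 99 ✓
(4): 25 ≥ 0 ✓
(5): -200 ≤ 79 ✓

feasible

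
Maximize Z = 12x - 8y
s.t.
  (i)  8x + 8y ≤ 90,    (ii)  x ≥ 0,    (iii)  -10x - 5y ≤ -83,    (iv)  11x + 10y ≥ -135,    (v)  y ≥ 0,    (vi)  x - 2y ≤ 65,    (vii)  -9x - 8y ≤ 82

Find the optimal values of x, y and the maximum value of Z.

x = 45/4, y = 0, maximum Z = 135

Feasible corners and Z = 12x - 8y:
  (107/20, 59/10) → Z = 17
  (45/4, 0) → Z = 135
  (83/10, 0) → Z = 498/5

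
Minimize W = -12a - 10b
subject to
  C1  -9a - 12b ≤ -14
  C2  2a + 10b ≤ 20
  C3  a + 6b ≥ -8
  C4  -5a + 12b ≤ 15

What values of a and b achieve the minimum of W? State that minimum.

a = 100, b = -18, minimum W = -1020

Vertices and W = -12a - 10b:
  (30/7, -43/21) → W = -650/21
  (-1/14, 205/168) → W = -953/84
  (100, -18) → W = -1020
  (45/37, 65/37) → W = -1190/37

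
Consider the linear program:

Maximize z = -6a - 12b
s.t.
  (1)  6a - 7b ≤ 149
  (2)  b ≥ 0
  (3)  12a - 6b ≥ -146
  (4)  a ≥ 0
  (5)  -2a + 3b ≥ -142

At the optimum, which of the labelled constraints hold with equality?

Corner points and z = -6a - 12b:
  (149/6, 0) → z = -149
  (0, 0) → z = 0
  (0, 73/3) → z = -292
The feasible region is unbounded (it extends along (1, 2), (7, 6)), but z strictly decreases along every unbounded feasible direction, so there is no improving ray and the maximum is attained at a vertex.

The maximum is at (0, 0). Substituting into each constraint, equality holds for (2) and (4); the remaining constraints have slack.

(2) and (4)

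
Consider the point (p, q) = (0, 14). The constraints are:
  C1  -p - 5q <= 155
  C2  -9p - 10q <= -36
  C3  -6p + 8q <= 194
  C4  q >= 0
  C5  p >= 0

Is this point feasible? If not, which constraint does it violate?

feasible

C1: -70 ≤ 155 ✓
C2: -140 ≤ -36 ✓
C3: 112 ≤ 194 ✓
C4: 14 ≥ 0 ✓
C5: 0 ≥ 0 ✓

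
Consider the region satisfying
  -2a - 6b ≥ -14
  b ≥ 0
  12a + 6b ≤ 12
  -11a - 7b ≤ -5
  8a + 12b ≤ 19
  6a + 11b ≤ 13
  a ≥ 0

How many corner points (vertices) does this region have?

5

Intersecting each pair of boundary lines and keeping only the points that satisfy every inequality leaves:
  (1, 0)
  (5/11, 0)
  (9/16, 7/8)
  (0, 5/7)
  (0, 13/11)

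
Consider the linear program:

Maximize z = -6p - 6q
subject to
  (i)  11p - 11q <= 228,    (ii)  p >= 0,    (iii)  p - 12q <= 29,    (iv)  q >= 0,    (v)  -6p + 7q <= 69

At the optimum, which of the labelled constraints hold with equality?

(ii) and (iv)

Extreme points and z = -6p - 6q:
  (228/11, 0) → z = -1368/11
  (2355/11, 2127/11) → z = -26892/11
  (0, 0) → z = 0
  (0, 69/7) → z = -414/7

The maximum is at (0, 0). Substituting into each constraint, equality holds for (ii) and (iv); the remaining constraints have slack.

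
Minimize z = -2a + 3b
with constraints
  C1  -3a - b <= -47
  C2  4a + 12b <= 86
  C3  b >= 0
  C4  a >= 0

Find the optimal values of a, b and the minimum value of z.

Extreme points and z = -2a + 3b:
  (239/16, 35/16) → z = -373/16
  (47/3, 0) → z = -94/3
  (43/2, 0) → z = -43

The binding constraints are 4a + 12b = 86 and b = 0.
Solving simultaneously gives a = 43/2, b = 0.

a = 43/2, b = 0, minimum z = -43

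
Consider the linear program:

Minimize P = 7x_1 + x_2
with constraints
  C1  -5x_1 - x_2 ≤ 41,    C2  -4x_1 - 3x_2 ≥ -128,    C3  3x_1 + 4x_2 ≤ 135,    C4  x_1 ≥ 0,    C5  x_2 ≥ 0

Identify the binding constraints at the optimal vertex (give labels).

Corner points and P = 7x_1 + x_2:
  (107/7, 156/7) → P = 905/7
  (32, 0) → P = 224
  (0, 135/4) → P = 135/4
  (0, 0) → P = 0

The minimum is at (0, 0). Substituting into each constraint, equality holds for C4 and C5; the remaining constraints have slack.

C4 and C5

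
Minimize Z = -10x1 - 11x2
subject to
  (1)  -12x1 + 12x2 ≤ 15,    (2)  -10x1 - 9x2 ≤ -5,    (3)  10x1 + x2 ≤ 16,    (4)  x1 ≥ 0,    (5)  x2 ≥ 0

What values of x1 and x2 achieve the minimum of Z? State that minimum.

Extreme points and Z = -10x1 - 11x2:
  (59/44, 57/22) → Z = -461/11
  (0, 5/4) → Z = -55/4
  (0, 5/9) → Z = -55/9
  (1/2, 0) → Z = -5
  (8/5, 0) → Z = -16

At the optimal vertex, -12x1 + 12x2 = 15 and 10x1 + x2 = 16.
Solving simultaneously gives x1 = 59/44, x2 = 57/22.

x1 = 59/44, x2 = 57/22, minimum Z = -461/11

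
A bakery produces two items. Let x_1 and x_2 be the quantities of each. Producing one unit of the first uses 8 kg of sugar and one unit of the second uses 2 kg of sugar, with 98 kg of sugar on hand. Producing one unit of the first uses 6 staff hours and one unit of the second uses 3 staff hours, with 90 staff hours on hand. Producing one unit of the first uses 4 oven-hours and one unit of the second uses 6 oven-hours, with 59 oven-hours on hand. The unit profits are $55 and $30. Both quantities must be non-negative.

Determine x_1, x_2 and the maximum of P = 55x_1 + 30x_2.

Extreme points and P = 55x_1 + 30x_2:
  (0, 0) → P = 0
  (0, 59/6) → P = 295
  (49/4, 0) → P = 2695/4
  (47/4, 2) → P = 2825/4

x_1 = 47/4, x_2 = 2, maximum P = 2825/4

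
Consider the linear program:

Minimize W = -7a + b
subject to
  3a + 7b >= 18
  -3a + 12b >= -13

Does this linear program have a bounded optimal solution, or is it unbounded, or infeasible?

From the feasible point (307/57, 5/19), moving in the direction (12, 3) keeps every constraint satisfied while W decreases without bound.

unbounded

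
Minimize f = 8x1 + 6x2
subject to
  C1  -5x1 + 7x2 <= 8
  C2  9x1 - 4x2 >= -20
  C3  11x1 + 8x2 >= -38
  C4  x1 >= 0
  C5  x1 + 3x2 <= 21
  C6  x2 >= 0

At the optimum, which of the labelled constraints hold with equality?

C4 and C6

Corner points and f = 8x1 + 6x2:
  (0, 8/7) → f = 48/7
  (123/22, 113/22) → f = 831/11
  (0, 0) → f = 0
  (21, 0) → f = 168

The minimum is at (0, 0). Substituting into each constraint, equality holds for C4 and C6; the remaining constraints have slack.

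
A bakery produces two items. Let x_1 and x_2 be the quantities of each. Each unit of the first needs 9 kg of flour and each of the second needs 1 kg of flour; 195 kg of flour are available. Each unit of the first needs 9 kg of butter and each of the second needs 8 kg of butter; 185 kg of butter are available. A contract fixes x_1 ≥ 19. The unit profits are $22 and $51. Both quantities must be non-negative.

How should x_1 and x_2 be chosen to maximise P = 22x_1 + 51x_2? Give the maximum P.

x_1 = 19, x_2 = 7/4, maximum P = 2029/4

Vertices and P = 22x_1 + 51x_2:
  (185/9, 0) → P = 4070/9
  (19, 0) → P = 418
  (19, 7/4) → P = 2029/4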